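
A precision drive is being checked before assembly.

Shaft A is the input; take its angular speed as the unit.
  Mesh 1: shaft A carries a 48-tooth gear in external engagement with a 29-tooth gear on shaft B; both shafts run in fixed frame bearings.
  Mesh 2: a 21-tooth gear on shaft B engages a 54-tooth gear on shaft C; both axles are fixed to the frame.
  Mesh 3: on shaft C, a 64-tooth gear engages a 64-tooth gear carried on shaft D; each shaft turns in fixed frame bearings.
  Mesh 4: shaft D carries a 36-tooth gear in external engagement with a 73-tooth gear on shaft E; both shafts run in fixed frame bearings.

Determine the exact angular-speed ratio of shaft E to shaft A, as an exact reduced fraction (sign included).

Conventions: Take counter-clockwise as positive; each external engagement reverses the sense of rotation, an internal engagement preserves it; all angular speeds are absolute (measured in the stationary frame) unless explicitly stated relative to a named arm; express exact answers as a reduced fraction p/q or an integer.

class = fixed-axis compound train [4 meshes; 4 ratios multiply, 4 sense flips]
mesh 1 [48T→29T]: running ratio 48/29, sense −
mesh 2 [21T→54T]: running ratio 56/87, sense +
mesh 3 [64T→64T]: running ratio 56/87, sense −
mesh 4 [36T→73T]: running ratio 672/2117, sense +
ω_out/ω_in = 672/2117

672/2117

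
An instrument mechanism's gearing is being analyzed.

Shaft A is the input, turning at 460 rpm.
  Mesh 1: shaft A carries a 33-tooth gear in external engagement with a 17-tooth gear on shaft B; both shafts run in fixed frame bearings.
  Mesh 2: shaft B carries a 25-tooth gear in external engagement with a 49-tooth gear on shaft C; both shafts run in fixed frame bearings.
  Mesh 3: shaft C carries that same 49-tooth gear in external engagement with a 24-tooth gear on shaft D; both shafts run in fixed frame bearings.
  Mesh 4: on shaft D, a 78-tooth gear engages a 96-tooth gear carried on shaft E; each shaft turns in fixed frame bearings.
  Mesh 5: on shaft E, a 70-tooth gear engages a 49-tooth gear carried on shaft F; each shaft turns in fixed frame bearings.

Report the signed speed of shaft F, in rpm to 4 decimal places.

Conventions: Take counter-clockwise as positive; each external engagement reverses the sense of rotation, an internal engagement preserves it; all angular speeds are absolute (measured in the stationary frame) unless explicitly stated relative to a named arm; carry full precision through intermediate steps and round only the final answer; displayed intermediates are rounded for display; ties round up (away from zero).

topology: fixed-axis compound train — 5 meshes, A→F
mesh 1 [33T→17T]: ω = 460.0000×33/17 = 892.9412 rpm, sense flips to −
mesh 2 [25T→49T]: ω = 892.9412×25/49 = 455.5822 rpm, sense flips to +
mesh 3 [49T→24T]: ω = 455.5822×49/24 = 930.1471 rpm, sense flips to −
mesh 4 [78T→96T]: ω = 930.1471×78/96 = 755.7445 rpm, sense flips to +
mesh 5 [70T→49T]: ω = 755.7445×70/49 = 1079.6350 rpm, sense flips to −
signed output speed = -1079.6350 rpm

-1079.6350 rpm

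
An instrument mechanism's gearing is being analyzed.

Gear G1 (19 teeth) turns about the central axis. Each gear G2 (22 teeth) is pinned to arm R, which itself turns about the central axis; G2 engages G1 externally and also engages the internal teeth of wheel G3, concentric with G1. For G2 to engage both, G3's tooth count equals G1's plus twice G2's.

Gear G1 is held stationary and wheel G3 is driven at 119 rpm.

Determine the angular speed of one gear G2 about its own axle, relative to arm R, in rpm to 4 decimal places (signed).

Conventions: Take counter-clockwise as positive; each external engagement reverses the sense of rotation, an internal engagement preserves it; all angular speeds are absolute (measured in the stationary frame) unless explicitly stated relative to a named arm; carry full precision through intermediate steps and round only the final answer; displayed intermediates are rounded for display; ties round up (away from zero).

+78.9595 rpm

class = planetary set [G3 = 19+2·22 = 63; Willis about the carrier]
normalise by the input: solve with ω_ring = 1, then scale by 119 rpm
ring teeth: 19 + 2·22 = 63
19(ω_sun−ω_arm) = −63(ω_ring−ω_arm),  ω_sun = 0, ω_ring = 1
19(0−ω_arm) = −63(1−ω_arm)  ⇒  82·ω_arm = 63  ⇒  ω_arm = 63/82
sun–planet mesh: 19·(0−63/82) = −22·(ω_p−ω_arm)  ⇒  ω_p−ω_arm = 1197/1804
scale: ω_p−ω_arm = 1197/1804 × 119 rpm = +78.9595 rpm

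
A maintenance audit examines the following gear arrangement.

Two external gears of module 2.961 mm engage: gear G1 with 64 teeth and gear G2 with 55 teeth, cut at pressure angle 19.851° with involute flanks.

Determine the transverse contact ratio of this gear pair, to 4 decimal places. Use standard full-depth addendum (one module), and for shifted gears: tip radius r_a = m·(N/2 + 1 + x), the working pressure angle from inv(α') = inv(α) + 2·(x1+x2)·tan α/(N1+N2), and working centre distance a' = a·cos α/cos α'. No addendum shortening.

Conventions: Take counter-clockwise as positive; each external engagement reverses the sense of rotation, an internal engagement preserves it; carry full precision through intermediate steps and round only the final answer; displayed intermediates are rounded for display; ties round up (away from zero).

1.7912

recognized (one external pair, fixed centres): single-mesh tooth geometry, m = 2.961, N1 = 64, N2 = 55
base radii: r_b1 = 89.121730, r_b2 = 76.588987
tip radii: r_a1 = 97.713000, r_a2 = 84.388500
no profile shift: α' = α, a' = a
action lengths: √(r_a1²−r_b1²) = 40.064293, √(r_a2²−r_b2²) = 35.433685
base pitch p_b = π·m·cos α = 8.749505
CR = (40.064293 + 35.433685 − 176.179500·sin 19.85100°)/8.749505 = 1.791161
contact ratio ≈ 1.7912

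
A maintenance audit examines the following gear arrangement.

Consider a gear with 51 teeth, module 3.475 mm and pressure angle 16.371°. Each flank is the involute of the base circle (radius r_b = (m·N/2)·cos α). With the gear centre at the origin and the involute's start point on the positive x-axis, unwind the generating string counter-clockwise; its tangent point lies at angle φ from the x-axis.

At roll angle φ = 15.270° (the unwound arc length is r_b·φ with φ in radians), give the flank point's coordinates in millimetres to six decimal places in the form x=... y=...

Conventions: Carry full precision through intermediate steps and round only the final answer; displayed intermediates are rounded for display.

recognized (one wheel, involute flank): single-mesh tooth geometry, m = 3.475, N = 51
pitch radius r_p = m·N/2 = 3.475·51/2 = 88.612500
base radius r_b = r_p·cos α = 88.612500·cos 16.371° = 85.019862
roll angle φ = 15.270° = 0.26651178 rad
x = r_b·(cos φ + φ·sin φ) = 87.985875
y = r_b·(sin φ − φ·cos φ) = 0.532673

x=87.985875 y=0.532673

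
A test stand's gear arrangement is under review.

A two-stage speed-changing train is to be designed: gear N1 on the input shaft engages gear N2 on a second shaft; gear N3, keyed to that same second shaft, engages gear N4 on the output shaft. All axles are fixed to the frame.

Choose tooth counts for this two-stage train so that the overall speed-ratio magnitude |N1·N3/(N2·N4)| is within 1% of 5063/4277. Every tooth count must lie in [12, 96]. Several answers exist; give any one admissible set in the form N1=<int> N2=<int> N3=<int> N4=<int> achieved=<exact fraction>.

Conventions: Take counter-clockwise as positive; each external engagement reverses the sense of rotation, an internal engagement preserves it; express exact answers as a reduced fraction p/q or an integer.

N1=61 N2=47 N3=83 N4=91 achieved=5063/4277

class = fixed-axis compound train [2-stage, 5063/4277 wanted]
target = 5063/4277 in lowest terms: an exact hit needs N1·N3 = k·5063 and N2·N4 = k·4277 for one integer k, every count in [12, 96]; additionally prefer no 1:1 stage (N1 ≠ N2, N3 ≠ N4)
k = 1: N1·N3 = 5063 = 61·83, N2·N4 = 4277 = 47·91
achieved = 61·83/(47·91) = 5063/4277; |achieved − target| = 0 ≤ 5063/427700 ✓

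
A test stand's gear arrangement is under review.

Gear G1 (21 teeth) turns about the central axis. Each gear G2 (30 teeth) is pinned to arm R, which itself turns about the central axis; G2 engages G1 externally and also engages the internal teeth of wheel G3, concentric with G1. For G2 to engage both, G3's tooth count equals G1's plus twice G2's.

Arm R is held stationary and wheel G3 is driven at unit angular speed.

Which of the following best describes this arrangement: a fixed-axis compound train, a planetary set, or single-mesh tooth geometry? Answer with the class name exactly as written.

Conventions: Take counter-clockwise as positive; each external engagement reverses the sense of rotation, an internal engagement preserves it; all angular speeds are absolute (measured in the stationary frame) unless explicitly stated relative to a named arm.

topology: planetary set — G1 21T / G2 30T / G3 81T, arm = carrier (Willis)
classification: planetary set

planetary set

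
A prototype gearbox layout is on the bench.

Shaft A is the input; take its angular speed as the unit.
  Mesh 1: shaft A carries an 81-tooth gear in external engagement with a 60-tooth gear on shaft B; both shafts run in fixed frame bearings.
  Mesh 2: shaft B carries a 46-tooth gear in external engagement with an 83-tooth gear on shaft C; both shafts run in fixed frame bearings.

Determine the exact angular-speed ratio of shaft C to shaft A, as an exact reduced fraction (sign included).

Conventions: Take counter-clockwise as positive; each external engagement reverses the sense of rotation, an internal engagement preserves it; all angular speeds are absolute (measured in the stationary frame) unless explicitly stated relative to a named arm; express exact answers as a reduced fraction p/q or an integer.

621/830

class = fixed-axis compound train [2 meshes; 2 ratios multiply, 2 sense flips]
mesh 1 [81T→60T]: running ratio 27/20, sense −
mesh 2 [46T→83T]: running ratio 621/830, sense +
ω_out/ω_in = 621/830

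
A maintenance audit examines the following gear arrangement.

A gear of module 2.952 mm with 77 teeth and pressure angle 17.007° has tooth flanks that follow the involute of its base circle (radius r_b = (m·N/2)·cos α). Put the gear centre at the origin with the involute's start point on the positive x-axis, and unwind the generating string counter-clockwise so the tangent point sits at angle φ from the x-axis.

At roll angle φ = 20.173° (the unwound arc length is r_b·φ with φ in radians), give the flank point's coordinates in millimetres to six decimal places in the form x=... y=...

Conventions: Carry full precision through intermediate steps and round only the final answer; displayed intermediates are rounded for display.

x=115.210878 y=1.561659

topology: single-mesh involute geometry — m = 2.952, N = 77
pitch radius r_p = m·N/2 = 2.952·77/2 = 113.652000
base radius r_b = r_p·cos α = 113.652000·cos 17.007° = 108.681888
roll angle φ = 20.173° = 0.35208527 rad
x = r_b·(cos φ + φ·sin φ) = 115.210878
y = r_b·(sin φ − φ·cos φ) = 1.561659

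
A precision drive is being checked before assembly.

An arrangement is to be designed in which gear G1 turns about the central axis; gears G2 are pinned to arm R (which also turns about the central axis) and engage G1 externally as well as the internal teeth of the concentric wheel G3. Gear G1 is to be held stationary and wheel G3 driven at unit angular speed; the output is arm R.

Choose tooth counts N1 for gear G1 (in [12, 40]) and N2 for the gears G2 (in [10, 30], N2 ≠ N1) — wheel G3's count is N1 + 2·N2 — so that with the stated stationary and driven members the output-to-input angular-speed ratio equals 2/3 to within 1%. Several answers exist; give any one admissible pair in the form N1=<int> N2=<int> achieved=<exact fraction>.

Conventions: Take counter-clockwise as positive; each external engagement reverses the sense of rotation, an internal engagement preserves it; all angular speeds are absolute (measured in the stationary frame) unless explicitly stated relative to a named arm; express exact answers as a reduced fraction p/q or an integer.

N1=20 N2=10 achieved=2/3

topology: planetary set — design target 2/3, arm = carrier (Willis)
Willis with ω_sun = 0: ω_arm/ω_ring = N3/(N1+N3); set equal to 2/3  ⇒  N3/N1 = (2/3)/(1 − 2/3) = 2
N3 = N1 + 2·N2  ⇒  N2/N1 = (N3/N1 − 1)/2 = (2 − 1)/2 = 1/2
smallest multiple with N1 ≥ 12 and N2 ≥ 10: k = 10  ⇒  N1 = 10·2 = 20, N2 = 10·1 = 10 (N1 ≤ 40, N2 ≤ 30, N2 ≠ N1 ✓), N3 = 20 + 2·10 = 40
check: N3/(N1+N3) with N1 = 20, N3 = 40 gives 2/3; |achieved − target| = 0 ≤ 1/150 ✓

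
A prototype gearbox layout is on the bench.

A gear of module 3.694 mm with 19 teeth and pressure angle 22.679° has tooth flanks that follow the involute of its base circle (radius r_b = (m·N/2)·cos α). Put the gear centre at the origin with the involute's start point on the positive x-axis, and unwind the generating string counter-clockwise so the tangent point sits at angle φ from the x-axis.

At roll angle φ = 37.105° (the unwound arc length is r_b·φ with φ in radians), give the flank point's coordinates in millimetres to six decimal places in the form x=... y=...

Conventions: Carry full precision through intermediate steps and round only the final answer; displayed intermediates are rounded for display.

single-mesh involute tooth geometry (19T wheel at module 3.694)
pitch radius r_p = m·N/2 = 3.694·19/2 = 35.093000
base radius r_b = r_p·cos α = 35.093000·cos 22.679° = 32.379591
roll angle φ = 37.105° = 0.64760442 rad
x = r_b·(cos φ + φ·sin φ) = 38.473964
y = r_b·(sin φ − φ·cos φ) = 2.810315

x=38.473964 y=2.810315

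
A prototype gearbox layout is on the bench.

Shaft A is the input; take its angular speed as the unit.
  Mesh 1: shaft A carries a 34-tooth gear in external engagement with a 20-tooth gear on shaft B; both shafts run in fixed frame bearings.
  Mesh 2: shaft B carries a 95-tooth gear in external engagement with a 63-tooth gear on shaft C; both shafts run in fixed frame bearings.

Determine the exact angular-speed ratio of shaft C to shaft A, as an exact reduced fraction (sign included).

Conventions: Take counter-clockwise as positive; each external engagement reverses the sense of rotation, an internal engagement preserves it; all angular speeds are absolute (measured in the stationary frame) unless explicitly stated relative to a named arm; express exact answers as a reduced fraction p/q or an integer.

class = fixed-axis compound train [2 meshes; 2 ratios multiply, 2 sense flips]
mesh 1 [34T→20T]: running ratio 17/10, sense −
mesh 2 [95T→63T]: running ratio 323/126, sense +
ω_out/ω_in = 323/126

323/126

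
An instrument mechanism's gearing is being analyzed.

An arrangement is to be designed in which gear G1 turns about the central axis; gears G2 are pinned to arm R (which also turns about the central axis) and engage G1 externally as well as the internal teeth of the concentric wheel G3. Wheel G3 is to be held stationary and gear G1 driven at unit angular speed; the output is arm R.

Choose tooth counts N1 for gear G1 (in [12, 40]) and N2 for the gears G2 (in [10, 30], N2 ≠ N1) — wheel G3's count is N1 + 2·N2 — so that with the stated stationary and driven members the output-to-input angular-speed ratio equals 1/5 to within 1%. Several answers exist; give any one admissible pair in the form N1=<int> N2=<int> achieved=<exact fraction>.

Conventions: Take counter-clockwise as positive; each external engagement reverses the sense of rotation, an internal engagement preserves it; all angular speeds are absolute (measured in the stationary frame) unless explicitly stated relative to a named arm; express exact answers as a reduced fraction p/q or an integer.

class = planetary set [ratio 1/5 wanted; Willis about the carrier]
Willis with ω_ring = 0: ω_arm/ω_sun = N1/(N1+N3); set equal to 1/5  ⇒  N3/N1 = 1/(1/5) − 1 = 4
N3 = N1 + 2·N2  ⇒  N2/N1 = (N3/N1 − 1)/2 = (4 − 1)/2 = 3/2
smallest multiple with N1 ≥ 12 and N2 ≥ 10: k = 6  ⇒  N1 = 6·2 = 12, N2 = 6·3 = 18 (N1 ≤ 40, N2 ≤ 30, N2 ≠ N1 ✓), N3 = 12 + 2·18 = 48
check: N1/(N1+N3) with N1 = 12, N3 = 48 gives 1/5; |achieved − target| = 0 ≤ 1/500 ✓

N1=12 N2=18 achieved=1/5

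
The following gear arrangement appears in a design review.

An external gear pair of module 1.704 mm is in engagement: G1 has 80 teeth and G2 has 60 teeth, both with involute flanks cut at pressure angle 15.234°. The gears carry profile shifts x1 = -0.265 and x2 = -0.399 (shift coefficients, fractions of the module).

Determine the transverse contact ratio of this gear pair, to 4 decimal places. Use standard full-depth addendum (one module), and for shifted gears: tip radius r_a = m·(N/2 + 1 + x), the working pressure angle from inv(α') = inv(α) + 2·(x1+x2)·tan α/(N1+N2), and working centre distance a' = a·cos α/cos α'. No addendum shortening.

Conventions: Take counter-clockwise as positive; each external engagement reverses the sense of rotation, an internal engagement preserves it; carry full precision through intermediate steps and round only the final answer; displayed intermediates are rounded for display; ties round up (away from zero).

single-mesh involute tooth geometry (80T engaging 60T at module 1.704)
base radii: r_b1 = 65.764908, r_b2 = 49.323681
tip radii: r_a1 = 69.412440, r_a2 = 52.144104
inv(α') = inv(15.234°) + 2·(-0.265-0.399)·tan α/(80+60) = 0.00386459  ⇒  α' = 12.87975°
a' = a·cos α / cos α' = 119.2800·cos 15.234°/cos 12.87975° = 118.058947
action lengths: √(r_a1²−r_b1²) = 22.205038, √(r_a2²−r_b2²) = 16.916917
base pitch p_b = π·m·cos α = 5.165164
CR = (22.205038 + 16.916917 − 118.058947·sin 12.87975°)/5.165164 = 2.479294
contact ratio ≈ 2.4793

2.4793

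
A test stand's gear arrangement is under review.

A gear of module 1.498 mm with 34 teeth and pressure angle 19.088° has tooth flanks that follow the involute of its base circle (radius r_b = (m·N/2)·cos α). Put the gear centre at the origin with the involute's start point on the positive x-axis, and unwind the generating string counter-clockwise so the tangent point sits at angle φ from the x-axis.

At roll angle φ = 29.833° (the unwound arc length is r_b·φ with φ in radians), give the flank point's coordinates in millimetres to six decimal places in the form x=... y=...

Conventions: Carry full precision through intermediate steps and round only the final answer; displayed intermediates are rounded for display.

topology: single-mesh involute geometry — m = 1.498, N = 34
pitch radius r_p = m·N/2 = 1.498·34/2 = 25.466000
base radius r_b = r_p·cos α = 25.466000·cos 19.088° = 24.065814
roll angle φ = 29.833° = 0.52068408 rad
x = r_b·(cos φ + φ·sin φ) = 27.110276
y = r_b·(sin φ − φ·cos φ) = 1.102001

x=27.110276 y=1.102001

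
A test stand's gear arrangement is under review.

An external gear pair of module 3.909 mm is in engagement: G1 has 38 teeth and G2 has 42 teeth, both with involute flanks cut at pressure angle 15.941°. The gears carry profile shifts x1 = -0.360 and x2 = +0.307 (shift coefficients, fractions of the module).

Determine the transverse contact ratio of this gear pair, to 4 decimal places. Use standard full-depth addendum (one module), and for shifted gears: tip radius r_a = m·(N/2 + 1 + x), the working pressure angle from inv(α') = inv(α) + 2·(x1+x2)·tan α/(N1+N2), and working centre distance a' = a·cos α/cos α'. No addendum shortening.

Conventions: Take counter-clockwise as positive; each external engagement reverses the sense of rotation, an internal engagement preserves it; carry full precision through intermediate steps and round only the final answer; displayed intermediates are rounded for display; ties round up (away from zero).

class = single-mesh tooth geometry [involute pair 38T × 42T, m = 3.909]
base radii: r_b1 = 71.414910, r_b2 = 78.932269
tip radii: r_a1 = 76.772760, r_a2 = 87.198063
inv(α') = inv(15.941°) + 2·(-0.360+0.307)·tan α/(38+42) = 0.00702990  ⇒  α' = 15.67041°
a' = a·cos α / cos α' = 156.3600·cos 15.941°/cos 15.67041° = 156.151101
action lengths: √(r_a1²−r_b1²) = 28.177425, √(r_a2²−r_b2²) = 37.056700
base pitch p_b = π·m·cos α = 11.808240
CR = (28.177425 + 37.056700 − 156.151101·sin 15.67041°)/11.808240 = 1.952638
contact ratio ≈ 1.9526

1.9526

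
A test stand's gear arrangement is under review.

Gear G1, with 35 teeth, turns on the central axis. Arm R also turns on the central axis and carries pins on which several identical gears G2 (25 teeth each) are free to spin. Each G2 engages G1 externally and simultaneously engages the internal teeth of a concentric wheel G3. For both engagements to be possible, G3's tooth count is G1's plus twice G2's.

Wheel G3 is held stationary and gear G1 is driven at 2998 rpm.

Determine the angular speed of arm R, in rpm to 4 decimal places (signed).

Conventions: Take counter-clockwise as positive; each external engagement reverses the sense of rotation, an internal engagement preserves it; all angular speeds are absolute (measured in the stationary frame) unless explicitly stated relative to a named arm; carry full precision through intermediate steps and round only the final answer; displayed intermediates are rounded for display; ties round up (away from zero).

+874.4167 rpm

recognized (axles ride arm R): planetary set, 35/25/85 teeth
normalise by the input: solve with ω_sun = 1, then scale by 2998 rpm
ring teeth: 35 + 2·25 = 85
35(ω_sun−ω_arm) = −85(ω_ring−ω_arm),  ω_ring = 0, ω_sun = 1
35(1−ω_arm) = −85(0−ω_arm)  ⇒  120·ω_arm = 35  ⇒  ω_arm = 7/24
scale: ω_arm = 7/24 × 2998 rpm = +874.4167 rpm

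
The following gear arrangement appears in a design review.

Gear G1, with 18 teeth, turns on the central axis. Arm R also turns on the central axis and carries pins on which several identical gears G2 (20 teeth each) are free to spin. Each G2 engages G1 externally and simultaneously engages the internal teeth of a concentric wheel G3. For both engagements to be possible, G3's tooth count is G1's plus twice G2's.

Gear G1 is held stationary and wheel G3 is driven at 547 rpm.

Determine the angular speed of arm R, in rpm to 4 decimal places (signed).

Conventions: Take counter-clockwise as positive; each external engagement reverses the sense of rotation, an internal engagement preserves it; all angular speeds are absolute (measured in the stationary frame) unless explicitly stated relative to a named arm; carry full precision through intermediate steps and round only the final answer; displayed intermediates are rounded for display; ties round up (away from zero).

planetary set (18T centre, 20T on arm, 58T internal) — Willis relation
normalise by the input: solve with ω_ring = 1, then scale by 547 rpm
ring teeth: 18 + 2·20 = 58
18(ω_sun−ω_arm) = −58(ω_ring−ω_arm),  ω_sun = 0, ω_ring = 1
18(0−ω_arm) = −58(1−ω_arm)  ⇒  76·ω_arm = 58  ⇒  ω_arm = 29/38
scale: ω_arm = 29/38 × 547 rpm = +417.4474 rpm

+417.4474 rpm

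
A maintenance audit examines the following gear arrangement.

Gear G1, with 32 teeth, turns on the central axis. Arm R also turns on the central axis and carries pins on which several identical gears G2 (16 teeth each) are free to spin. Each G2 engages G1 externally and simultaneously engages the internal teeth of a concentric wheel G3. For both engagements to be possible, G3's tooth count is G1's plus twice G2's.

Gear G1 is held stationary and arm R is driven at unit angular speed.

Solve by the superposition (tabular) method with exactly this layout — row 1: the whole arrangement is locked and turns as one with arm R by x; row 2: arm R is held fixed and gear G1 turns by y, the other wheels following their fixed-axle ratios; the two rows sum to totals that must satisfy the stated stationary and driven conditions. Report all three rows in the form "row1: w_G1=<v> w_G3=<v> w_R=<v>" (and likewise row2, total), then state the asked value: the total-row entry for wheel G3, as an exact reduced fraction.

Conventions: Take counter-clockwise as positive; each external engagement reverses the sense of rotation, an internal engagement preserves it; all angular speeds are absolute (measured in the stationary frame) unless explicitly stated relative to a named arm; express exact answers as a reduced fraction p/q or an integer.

recognized (axles ride arm R): planetary set, 32/16/64 teeth
row 1: whole set turns with the arm by x
superposition row 2 [arm held]: sun y, ring −(32/64)·y, arm 0
boundary: total ω_sun = x + y = 0 and total ω_arm = x = 1  ⇒  y = -1, x = 1
row 2 ring = −(32/64)·(-1) = 1/2
totals (row 1 + row 2): sun 1 + (-1) = 0, ring 1 + 1/2 = 3/2, arm 1 + 0 = 1
asked cell (total, ring) = 3/2

row1: w_G1=1 w_G3=1 w_R=1
row2: w_G1=-1 w_G3=1/2 w_R=0
total: w_G1=0 w_G3=3/2 w_R=1
asked value: 3/2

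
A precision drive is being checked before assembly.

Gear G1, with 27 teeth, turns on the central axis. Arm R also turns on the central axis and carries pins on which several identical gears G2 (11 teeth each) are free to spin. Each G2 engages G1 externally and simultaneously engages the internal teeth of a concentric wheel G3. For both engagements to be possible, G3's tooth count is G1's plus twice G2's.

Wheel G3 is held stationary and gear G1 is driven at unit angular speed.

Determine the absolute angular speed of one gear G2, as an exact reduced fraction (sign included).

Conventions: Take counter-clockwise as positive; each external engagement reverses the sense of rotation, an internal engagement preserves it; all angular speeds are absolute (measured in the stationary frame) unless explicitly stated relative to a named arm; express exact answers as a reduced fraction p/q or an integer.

-27/22

class = planetary set [G3 = 27+2·11 = 49; Willis about the carrier]
ring teeth: 27 + 2·11 = 49
27(ω_sun−ω_arm) = −49(ω_ring−ω_arm),  ω_ring = 0, ω_sun = 1
27(1−ω_arm) = −49(0−ω_arm)  ⇒  76·ω_arm = 27  ⇒  ω_arm = 27/76
sun–planet mesh: 27·(1−27/76) = −11·(ω_p−ω_arm)  ⇒  ω_p−ω_arm = -1323/836
ω_p = 27/76 − 1323/836 = -27/22
exact speed ratio = -27/22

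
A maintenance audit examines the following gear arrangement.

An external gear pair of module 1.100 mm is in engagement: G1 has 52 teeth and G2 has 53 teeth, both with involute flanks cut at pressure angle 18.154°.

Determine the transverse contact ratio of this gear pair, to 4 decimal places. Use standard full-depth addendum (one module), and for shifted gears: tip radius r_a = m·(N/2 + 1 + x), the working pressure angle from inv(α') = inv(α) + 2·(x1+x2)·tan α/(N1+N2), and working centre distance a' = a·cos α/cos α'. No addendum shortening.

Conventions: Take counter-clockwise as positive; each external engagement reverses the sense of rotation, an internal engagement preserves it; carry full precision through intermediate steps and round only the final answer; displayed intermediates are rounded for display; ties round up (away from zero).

class = single-mesh tooth geometry [involute pair 52T × 53T, m = 1.100]
base radii: r_b1 = 27.176364, r_b2 = 27.698986
tip radii: r_a1 = 29.700000, r_a2 = 30.250000
no profile shift: α' = α, a' = a
action lengths: √(r_a1²−r_b1²) = 11.980620, √(r_a2²−r_b2²) = 12.158482
base pitch p_b = π·m·cos α = 3.283733
CR = (11.980620 + 12.158482 − 57.750000·sin 18.15400°)/3.283733 = 1.871593
contact ratio ≈ 1.8716

1.8716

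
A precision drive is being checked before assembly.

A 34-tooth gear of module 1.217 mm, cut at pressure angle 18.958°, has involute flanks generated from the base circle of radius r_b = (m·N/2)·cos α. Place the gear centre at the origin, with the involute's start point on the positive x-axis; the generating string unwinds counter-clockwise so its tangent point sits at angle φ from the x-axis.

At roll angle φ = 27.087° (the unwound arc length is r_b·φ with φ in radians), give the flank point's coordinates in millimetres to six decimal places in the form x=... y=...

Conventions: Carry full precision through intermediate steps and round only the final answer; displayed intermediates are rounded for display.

recognized (one wheel, involute flank): single-mesh tooth geometry, m = 1.217, N = 34
pitch radius r_p = m·N/2 = 1.217·34/2 = 20.689000
base radius r_b = r_p·cos α = 20.689000·cos 18.958° = 19.566766
roll angle φ = 27.087° = 0.47275733 rad
x = r_b·(cos φ + φ·sin φ) = 21.632681
y = r_b·(sin φ − φ·cos φ) = 0.673868

x=21.632681 y=0.673868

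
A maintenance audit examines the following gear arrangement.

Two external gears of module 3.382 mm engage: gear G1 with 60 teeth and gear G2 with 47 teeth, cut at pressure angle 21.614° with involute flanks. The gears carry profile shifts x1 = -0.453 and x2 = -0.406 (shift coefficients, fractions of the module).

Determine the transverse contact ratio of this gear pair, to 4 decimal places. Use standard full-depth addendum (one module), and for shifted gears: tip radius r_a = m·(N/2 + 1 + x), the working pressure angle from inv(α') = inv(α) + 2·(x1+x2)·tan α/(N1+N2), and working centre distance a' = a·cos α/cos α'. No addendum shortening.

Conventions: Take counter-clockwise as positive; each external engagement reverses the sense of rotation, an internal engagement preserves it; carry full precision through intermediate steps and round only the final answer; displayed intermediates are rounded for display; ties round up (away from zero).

1.8967

recognized (one external pair, fixed centres): single-mesh tooth geometry, m = 3.382, N1 = 60, N2 = 47
base radii: r_b1 = 94.325993, r_b2 = 73.888695
tip radii: r_a1 = 103.309954, r_a2 = 81.485908
inv(α') = inv(21.614°) + 2·(-0.453-0.406)·tan α/(60+47) = 0.01261363  ⇒  α' = 18.95085°
a' = a·cos α / cos α' = 180.9370·cos 21.614°/cos 18.95085° = 177.854864
action lengths: √(r_a1²−r_b1²) = 42.137319, √(r_a2²−r_b2²) = 34.357154
base pitch p_b = π·m·cos α = 9.877795
CR = (42.137319 + 34.357154 − 177.854864·sin 18.95085°)/9.877795 = 1.896665
contact ratio ≈ 1.8967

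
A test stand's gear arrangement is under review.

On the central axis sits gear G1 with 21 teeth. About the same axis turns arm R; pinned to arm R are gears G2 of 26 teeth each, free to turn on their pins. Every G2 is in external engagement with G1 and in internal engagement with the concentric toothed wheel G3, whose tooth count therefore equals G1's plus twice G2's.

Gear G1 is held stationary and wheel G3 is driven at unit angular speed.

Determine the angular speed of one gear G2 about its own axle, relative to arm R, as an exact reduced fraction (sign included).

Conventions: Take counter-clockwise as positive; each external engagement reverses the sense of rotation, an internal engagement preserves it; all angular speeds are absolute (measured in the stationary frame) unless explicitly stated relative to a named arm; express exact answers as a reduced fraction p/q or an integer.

1533/2444

topology: planetary set — G1 21T / G2 26T / G3 73T, arm = carrier (Willis)
ring teeth: 21 + 2·26 = 73
21(ω_sun−ω_arm) = −73(ω_ring−ω_arm),  ω_sun = 0, ω_ring = 1
21(0−ω_arm) = −73(1−ω_arm)  ⇒  94·ω_arm = 73  ⇒  ω_arm = 73/94
sun–planet mesh: 21·(0−73/94) = −26·(ω_p−ω_arm)  ⇒  ω_p−ω_arm = 1533/2444
exact speed ratio = 1533/2444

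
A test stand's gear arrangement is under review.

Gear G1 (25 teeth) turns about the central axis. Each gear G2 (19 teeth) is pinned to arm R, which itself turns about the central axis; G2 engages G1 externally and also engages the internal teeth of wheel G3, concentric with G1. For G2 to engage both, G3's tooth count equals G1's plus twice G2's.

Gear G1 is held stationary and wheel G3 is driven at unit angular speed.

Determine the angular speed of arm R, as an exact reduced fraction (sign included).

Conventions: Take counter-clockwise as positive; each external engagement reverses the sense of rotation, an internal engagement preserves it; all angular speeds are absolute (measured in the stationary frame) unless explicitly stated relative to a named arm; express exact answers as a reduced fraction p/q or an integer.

planetary set (25T centre, 19T on arm, 63T internal) — Willis relation
ring teeth: 25 + 2·19 = 63
25(ω_sun−ω_arm) = −63(ω_ring−ω_arm),  ω_sun = 0, ω_ring = 1
25(0−ω_arm) = −63(1−ω_arm)  ⇒  88·ω_arm = 63  ⇒  ω_arm = 63/88
exact speed ratio = 63/88

63/88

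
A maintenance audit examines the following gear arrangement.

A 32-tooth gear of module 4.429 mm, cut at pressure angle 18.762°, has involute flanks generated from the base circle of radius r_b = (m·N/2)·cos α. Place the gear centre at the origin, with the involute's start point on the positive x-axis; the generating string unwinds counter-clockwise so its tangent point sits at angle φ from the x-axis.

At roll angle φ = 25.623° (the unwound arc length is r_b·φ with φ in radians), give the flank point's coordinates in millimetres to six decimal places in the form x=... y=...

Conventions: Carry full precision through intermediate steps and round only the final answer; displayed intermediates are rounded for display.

recognized (one wheel, involute flank): single-mesh tooth geometry, m = 4.429, N = 32
pitch radius r_p = m·N/2 = 4.429·32/2 = 70.864000
base radius r_b = r_p·cos α = 70.864000·cos 18.762° = 67.098485
roll angle φ = 25.623° = 0.44720571 rad
x = r_b·(cos φ + φ·sin φ) = 73.476336
y = r_b·(sin φ − φ·cos φ) = 1.960663

x=73.476336 y=1.960663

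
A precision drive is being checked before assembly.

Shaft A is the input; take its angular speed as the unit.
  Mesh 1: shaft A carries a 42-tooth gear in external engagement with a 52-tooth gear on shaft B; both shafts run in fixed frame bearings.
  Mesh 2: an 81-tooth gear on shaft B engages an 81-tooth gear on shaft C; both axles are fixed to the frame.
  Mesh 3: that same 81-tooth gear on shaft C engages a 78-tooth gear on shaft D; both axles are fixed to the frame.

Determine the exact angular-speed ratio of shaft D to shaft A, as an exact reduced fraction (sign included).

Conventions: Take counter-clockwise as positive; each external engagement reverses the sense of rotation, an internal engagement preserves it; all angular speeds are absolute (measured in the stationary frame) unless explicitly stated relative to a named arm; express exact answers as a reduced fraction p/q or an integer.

-567/676

class = fixed-axis compound train [3 meshes; 3 ratios multiply, 3 sense flips]
mesh 1 [42T→52T]: running ratio 21/26, sense −
mesh 2 [81T→81T]: running ratio 21/26, sense +
mesh 3 [81T→78T]: running ratio 567/676, sense −
ω_out/ω_in = -567/676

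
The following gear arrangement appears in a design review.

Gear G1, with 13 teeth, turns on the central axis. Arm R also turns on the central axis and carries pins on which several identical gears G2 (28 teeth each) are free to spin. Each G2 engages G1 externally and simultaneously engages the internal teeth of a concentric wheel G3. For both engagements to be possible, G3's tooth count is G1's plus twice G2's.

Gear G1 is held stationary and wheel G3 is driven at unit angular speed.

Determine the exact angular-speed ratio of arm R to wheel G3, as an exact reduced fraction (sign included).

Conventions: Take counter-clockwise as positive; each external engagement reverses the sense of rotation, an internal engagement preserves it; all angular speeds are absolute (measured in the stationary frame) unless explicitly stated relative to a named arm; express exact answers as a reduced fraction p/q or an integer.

69/82

topology: planetary set — G1 13T / G2 28T / G3 69T, arm = carrier (Willis)
ring teeth: 13 + 2·28 = 69
13(ω_sun−ω_arm) = −69(ω_ring−ω_arm),  ω_sun = 0, ω_ring = 1
13(0−ω_arm) = −69(1−ω_arm)  ⇒  82·ω_arm = 69  ⇒  ω_arm = 69/82
ω_out/ω_in = 69/82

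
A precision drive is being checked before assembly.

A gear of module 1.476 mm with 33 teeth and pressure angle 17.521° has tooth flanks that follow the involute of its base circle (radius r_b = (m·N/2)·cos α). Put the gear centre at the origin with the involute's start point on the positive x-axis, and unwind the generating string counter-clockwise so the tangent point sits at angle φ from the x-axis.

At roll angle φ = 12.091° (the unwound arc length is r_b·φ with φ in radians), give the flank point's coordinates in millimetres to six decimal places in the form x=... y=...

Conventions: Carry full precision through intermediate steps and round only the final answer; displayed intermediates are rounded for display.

x=23.735511 y=0.072427

topology: single-mesh involute geometry — m = 1.476, N = 33
pitch radius r_p = m·N/2 = 1.476·33/2 = 24.354000
base radius r_b = r_p·cos α = 24.354000·cos 17.521° = 23.224137
roll angle φ = 12.091° = 0.21102776 rad
x = r_b·(cos φ + φ·sin φ) = 23.735511
y = r_b·(sin φ − φ·cos φ) = 0.072427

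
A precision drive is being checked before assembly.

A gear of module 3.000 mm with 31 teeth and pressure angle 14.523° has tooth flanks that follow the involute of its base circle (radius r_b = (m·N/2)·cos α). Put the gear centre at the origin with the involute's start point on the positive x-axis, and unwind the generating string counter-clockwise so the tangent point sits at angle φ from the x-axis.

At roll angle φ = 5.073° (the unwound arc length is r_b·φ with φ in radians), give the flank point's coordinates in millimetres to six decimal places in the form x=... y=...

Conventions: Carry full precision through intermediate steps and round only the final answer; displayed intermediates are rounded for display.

x=45.190285 y=0.010407

class = single-mesh tooth geometry [base-circle involute, m = 3.000, 31T]
pitch radius r_p = m·N/2 = 3.000·31/2 = 46.500000
base radius r_b = r_p·cos α = 46.500000·cos 14.523° = 45.014188
roll angle φ = 5.073° = 0.08854055 rad
x = r_b·(cos φ + φ·sin φ) = 45.190285
y = r_b·(sin φ − φ·cos φ) = 0.010407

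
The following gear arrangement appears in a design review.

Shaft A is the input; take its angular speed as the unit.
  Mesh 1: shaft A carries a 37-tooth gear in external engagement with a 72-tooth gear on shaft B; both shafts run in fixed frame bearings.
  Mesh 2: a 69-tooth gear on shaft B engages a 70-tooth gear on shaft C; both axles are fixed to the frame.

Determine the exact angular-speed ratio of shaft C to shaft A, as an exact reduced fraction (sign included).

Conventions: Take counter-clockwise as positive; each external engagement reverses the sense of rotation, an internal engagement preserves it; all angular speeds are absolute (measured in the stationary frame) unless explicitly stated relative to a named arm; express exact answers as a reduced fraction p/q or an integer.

class = fixed-axis compound train [2 meshes; 2 ratios multiply, 2 sense flips]
mesh 1 [37T→72T]: running ratio 37/72, sense −
mesh 2 [69T→70T]: running ratio 851/1680, sense +
ω_out/ω_in = 851/1680

851/1680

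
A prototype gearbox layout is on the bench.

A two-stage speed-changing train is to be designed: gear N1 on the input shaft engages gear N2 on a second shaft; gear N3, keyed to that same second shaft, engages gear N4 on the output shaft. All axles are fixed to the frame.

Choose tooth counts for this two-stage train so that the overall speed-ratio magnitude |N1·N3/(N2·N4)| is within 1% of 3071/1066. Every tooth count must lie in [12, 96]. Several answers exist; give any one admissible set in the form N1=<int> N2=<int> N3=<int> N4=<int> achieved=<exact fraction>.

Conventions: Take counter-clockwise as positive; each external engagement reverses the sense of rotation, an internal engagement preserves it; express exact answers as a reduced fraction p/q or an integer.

class = fixed-axis compound train [2-stage, 3071/1066 wanted]
target = 3071/1066 in lowest terms: an exact hit needs N1·N3 = k·3071 and N2·N4 = k·1066 for one integer k, every count in [12, 96]; additionally prefer no 1:1 stage (N1 ≠ N2, N3 ≠ N4)
k = 1: N1·N3 = 3071 = 37·83, N2·N4 = 1066 = 13·82
achieved = 37·83/(13·82) = 3071/1066; |achieved − target| = 0 ≤ 3071/106600 ✓

N1=37 N2=13 N3=83 N4=82 achieved=3071/1066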